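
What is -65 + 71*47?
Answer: 3272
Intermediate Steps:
-65 + 71*47 = -65 + 3337 = 3272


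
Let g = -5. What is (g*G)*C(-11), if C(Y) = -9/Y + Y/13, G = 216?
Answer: 4320/143 ≈ 30.210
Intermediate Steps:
C(Y) = -9/Y + Y/13 (C(Y) = -9/Y + Y*(1/13) = -9/Y + Y/13)
(g*G)*C(-11) = (-5*216)*(-9/(-11) + (1/13)*(-11)) = -1080*(-9*(-1/11) - 11/13) = -1080*(9/11 - 11/13) = -1080*(-4/143) = 4320/143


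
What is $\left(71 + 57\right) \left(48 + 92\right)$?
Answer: $17920$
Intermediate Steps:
$\left(71 + 57\right) \left(48 + 92\right) = 128 \cdot 140 = 17920$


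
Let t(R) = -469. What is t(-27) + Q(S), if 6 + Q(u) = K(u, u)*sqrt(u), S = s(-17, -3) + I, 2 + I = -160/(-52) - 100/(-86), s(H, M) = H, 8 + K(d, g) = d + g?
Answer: -475 - 20974*I*sqrt(4612309)/312481 ≈ -475.0 - 144.15*I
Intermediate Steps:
K(d, g) = -8 + d + g (K(d, g) = -8 + (d + g) = -8 + d + g)
I = 1252/559 (I = -2 + (-160/(-52) - 100/(-86)) = -2 + (-160*(-1/52) - 100*(-1/86)) = -2 + (40/13 + 50/43) = -2 + 2370/559 = 1252/559 ≈ 2.2397)
S = -8251/559 (S = -17 + 1252/559 = -8251/559 ≈ -14.760)
Q(u) = -6 + sqrt(u)*(-8 + 2*u) (Q(u) = -6 + (-8 + u + u)*sqrt(u) = -6 + (-8 + 2*u)*sqrt(u) = -6 + sqrt(u)*(-8 + 2*u))
t(-27) + Q(S) = -469 + (-6 + 2*sqrt(-8251/559)*(-4 - 8251/559)) = -469 + (-6 + 2*(I*sqrt(4612309)/559)*(-10487/559)) = -469 + (-6 - 20974*I*sqrt(4612309)/312481) = -475 - 20974*I*sqrt(4612309)/312481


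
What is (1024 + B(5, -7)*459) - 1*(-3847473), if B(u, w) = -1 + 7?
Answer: 3851251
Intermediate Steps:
B(u, w) = 6
(1024 + B(5, -7)*459) - 1*(-3847473) = (1024 + 6*459) - 1*(-3847473) = (1024 + 2754) + 3847473 = 3778 + 3847473 = 3851251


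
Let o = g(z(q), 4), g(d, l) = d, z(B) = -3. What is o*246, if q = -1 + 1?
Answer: -738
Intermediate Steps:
q = 0
o = -3
o*246 = -3*246 = -738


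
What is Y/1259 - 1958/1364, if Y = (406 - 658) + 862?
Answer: -74231/78058 ≈ -0.95097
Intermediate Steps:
Y = 610 (Y = -252 + 862 = 610)
Y/1259 - 1958/1364 = 610/1259 - 1958/1364 = 610*(1/1259) - 1958*1/1364 = 610/1259 - 89/62 = -74231/78058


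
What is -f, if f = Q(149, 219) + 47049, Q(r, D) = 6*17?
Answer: -47151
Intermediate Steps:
Q(r, D) = 102
f = 47151 (f = 102 + 47049 = 47151)
-f = -1*47151 = -47151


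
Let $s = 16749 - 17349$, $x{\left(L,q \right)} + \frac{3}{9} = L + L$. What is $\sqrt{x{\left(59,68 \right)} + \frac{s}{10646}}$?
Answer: $\frac{\sqrt{29991682311}}{15969} \approx 10.845$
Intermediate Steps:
$x{\left(L,q \right)} = - \frac{1}{3} + 2 L$ ($x{\left(L,q \right)} = - \frac{1}{3} + \left(L + L\right) = - \frac{1}{3} + 2 L$)
$s = -600$ ($s = 16749 - 17349 = -600$)
$\sqrt{x{\left(59,68 \right)} + \frac{s}{10646}} = \sqrt{\left(- \frac{1}{3} + 2 \cdot 59\right) - \frac{600}{10646}} = \sqrt{\left(- \frac{1}{3} + 118\right) - \frac{300}{5323}} = \sqrt{\frac{353}{3} - \frac{300}{5323}} = \sqrt{\frac{1878119}{15969}} = \frac{\sqrt{29991682311}}{15969}$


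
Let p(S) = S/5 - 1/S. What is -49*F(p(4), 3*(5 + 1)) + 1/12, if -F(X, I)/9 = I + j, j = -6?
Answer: 63505/12 ≈ 5292.1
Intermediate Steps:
p(S) = -1/S + S/5 (p(S) = S*(⅕) - 1/S = S/5 - 1/S = -1/S + S/5)
F(X, I) = 54 - 9*I (F(X, I) = -9*(I - 6) = -9*(-6 + I) = 54 - 9*I)
-49*F(p(4), 3*(5 + 1)) + 1/12 = -49*(54 - 27*(5 + 1)) + 1/12 = -49*(54 - 27*6) + 1/12 = -49*(54 - 9*18) + 1/12 = -49*(54 - 162) + 1/12 = -49*(-108) + 1/12 = 5292 + 1/12 = 63505/12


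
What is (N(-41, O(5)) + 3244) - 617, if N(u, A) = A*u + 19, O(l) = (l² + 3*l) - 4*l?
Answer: 1826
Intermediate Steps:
O(l) = l² - l
N(u, A) = 19 + A*u
(N(-41, O(5)) + 3244) - 617 = ((19 + (5*(-1 + 5))*(-41)) + 3244) - 617 = ((19 + (5*4)*(-41)) + 3244) - 617 = ((19 + 20*(-41)) + 3244) - 617 = ((19 - 820) + 3244) - 617 = (-801 + 3244) - 617 = 2443 - 617 = 1826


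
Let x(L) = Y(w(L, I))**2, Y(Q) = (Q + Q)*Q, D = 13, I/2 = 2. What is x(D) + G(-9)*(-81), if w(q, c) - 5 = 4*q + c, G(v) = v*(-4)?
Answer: 55380448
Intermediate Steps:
I = 4 (I = 2*2 = 4)
G(v) = -4*v
w(q, c) = 5 + c + 4*q (w(q, c) = 5 + (4*q + c) = 5 + (c + 4*q) = 5 + c + 4*q)
Y(Q) = 2*Q**2 (Y(Q) = (2*Q)*Q = 2*Q**2)
x(L) = 4*(9 + 4*L)**4 (x(L) = (2*(5 + 4 + 4*L)**2)**2 = (2*(9 + 4*L)**2)**2 = 4*(9 + 4*L)**4)
x(D) + G(-9)*(-81) = 4*(9 + 4*13)**4 - 4*(-9)*(-81) = 4*(9 + 52)**4 + 36*(-81) = 4*61**4 - 2916 = 4*13845841 - 2916 = 55383364 - 2916 = 55380448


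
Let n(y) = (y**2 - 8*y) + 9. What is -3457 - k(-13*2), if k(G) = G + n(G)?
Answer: -4324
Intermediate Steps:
n(y) = 9 + y**2 - 8*y
k(G) = 9 + G**2 - 7*G (k(G) = G + (9 + G**2 - 8*G) = 9 + G**2 - 7*G)
-3457 - k(-13*2) = -3457 - (9 + (-13*2)**2 - (-91)*2) = -3457 - (9 + (-26)**2 - 7*(-26)) = -3457 - (9 + 676 + 182) = -3457 - 1*867 = -3457 - 867 = -4324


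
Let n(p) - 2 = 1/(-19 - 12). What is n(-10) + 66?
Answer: 2107/31 ≈ 67.968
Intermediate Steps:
n(p) = 61/31 (n(p) = 2 + 1/(-19 - 12) = 2 + 1/(-31) = 2 - 1/31 = 61/31)
n(-10) + 66 = 61/31 + 66 = 2107/31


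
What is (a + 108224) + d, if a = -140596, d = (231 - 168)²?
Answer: -28403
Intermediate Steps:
d = 3969 (d = 63² = 3969)
(a + 108224) + d = (-140596 + 108224) + 3969 = -32372 + 3969 = -28403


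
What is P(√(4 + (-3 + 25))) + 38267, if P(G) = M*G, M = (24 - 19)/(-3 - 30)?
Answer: 38267 - 5*√26/33 ≈ 38266.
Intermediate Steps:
M = -5/33 (M = 5/(-33) = 5*(-1/33) = -5/33 ≈ -0.15152)
P(G) = -5*G/33
P(√(4 + (-3 + 25))) + 38267 = -5*√(4 + (-3 + 25))/33 + 38267 = -5*√(4 + 22)/33 + 38267 = -5*√26/33 + 38267 = 38267 - 5*√26/33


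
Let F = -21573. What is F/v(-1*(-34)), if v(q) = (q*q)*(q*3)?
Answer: -423/2312 ≈ -0.18296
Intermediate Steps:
v(q) = 3*q³ (v(q) = q²*(3*q) = 3*q³)
F/v(-1*(-34)) = -21573/(3*(-1*(-34))³) = -21573/(3*34³) = -21573/(3*39304) = -21573/117912 = -21573*1/117912 = -423/2312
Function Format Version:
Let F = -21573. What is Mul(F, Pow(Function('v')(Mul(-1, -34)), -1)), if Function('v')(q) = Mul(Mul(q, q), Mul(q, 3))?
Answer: Rational(-423, 2312) ≈ -0.18296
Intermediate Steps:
Function('v')(q) = Mul(3, Pow(q, 3)) (Function('v')(q) = Mul(Pow(q, 2), Mul(3, q)) = Mul(3, Pow(q, 3)))
Mul(F, Pow(Function('v')(Mul(-1, -34)), -1)) = Mul(-21573, Pow(Mul(3, Pow(Mul(-1, -34), 3)), -1)) = Mul(-21573, Pow(Mul(3, Pow(34, 3)), -1)) = Mul(-21573, Pow(Mul(3, 39304), -1)) = Mul(-21573, Pow(117912, -1)) = Mul(-21573, Rational(1, 117912)) = Rational(-423, 2312)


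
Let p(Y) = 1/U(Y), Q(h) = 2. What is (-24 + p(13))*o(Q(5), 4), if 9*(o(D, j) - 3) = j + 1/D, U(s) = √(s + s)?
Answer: -84 + 7*√26/52 ≈ -83.314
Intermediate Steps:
U(s) = √2*√s (U(s) = √(2*s) = √2*√s)
p(Y) = √2/(2*√Y) (p(Y) = 1/(√2*√Y) = √2/(2*√Y))
o(D, j) = 3 + j/9 + 1/(9*D) (o(D, j) = 3 + (j + 1/D)/9 = 3 + (j/9 + 1/(9*D)) = 3 + j/9 + 1/(9*D))
(-24 + p(13))*o(Q(5), 4) = (-24 + √2/(2*√13))*((⅑)*(1 + 2*(27 + 4))/2) = (-24 + √2*(√13/13)/2)*((⅑)*(½)*(1 + 2*31)) = (-24 + √26/26)*((⅑)*(½)*(1 + 62)) = (-24 + √26/26)*((⅑)*(½)*63) = (-24 + √26/26)*(7/2) = -84 + 7*√26/52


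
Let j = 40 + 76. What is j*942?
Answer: 109272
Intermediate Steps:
j = 116
j*942 = 116*942 = 109272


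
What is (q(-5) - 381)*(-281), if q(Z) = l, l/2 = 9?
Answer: 102003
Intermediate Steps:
l = 18 (l = 2*9 = 18)
q(Z) = 18
(q(-5) - 381)*(-281) = (18 - 381)*(-281) = -363*(-281) = 102003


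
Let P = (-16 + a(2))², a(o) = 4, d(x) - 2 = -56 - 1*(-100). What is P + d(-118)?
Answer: 190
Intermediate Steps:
d(x) = 46 (d(x) = 2 + (-56 - 1*(-100)) = 2 + (-56 + 100) = 2 + 44 = 46)
P = 144 (P = (-16 + 4)² = (-12)² = 144)
P + d(-118) = 144 + 46 = 190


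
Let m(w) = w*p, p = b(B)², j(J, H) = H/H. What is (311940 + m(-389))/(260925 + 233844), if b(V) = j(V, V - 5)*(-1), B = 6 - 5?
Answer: 311551/494769 ≈ 0.62969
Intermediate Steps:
j(J, H) = 1
B = 1
b(V) = -1 (b(V) = 1*(-1) = -1)
p = 1 (p = (-1)² = 1)
m(w) = w (m(w) = w*1 = w)
(311940 + m(-389))/(260925 + 233844) = (311940 - 389)/(260925 + 233844) = 311551/494769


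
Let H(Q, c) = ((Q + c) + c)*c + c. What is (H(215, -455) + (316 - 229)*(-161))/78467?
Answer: 301763/78467 ≈ 3.8457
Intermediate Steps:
H(Q, c) = c + c*(Q + 2*c) (H(Q, c) = (Q + 2*c)*c + c = c*(Q + 2*c) + c = c + c*(Q + 2*c))
(H(215, -455) + (316 - 229)*(-161))/78467 = (-455*(1 + 215 + 2*(-455)) + (316 - 229)*(-161))/78467 = (-455*(1 + 215 - 910) + 87*(-161))*(1/78467) = (-455*(-694) - 14007)*(1/78467) = (315770 - 14007)*(1/78467) = 301763*(1/78467) = 301763/78467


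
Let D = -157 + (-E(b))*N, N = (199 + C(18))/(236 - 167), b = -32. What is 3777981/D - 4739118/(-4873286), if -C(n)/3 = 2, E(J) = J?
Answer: -635174741050764/11347446451 ≈ -55975.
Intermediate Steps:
C(n) = -6 (C(n) = -3*2 = -6)
N = 193/69 (N = (199 - 6)/(236 - 167) = 193/69 ≈ 2.7971)
D = -4657/69 (D = -157 - 1*(-32)*(193/69) = -157 + 32*(193/69) = -157 + 6176/69 = -4657/69 ≈ -67.493)
3777981/D - 4739118/(-4873286) = 3777981/(-4657/69) - 4739118/(-4873286) = 3777981*(-69/4657) - 4739118*(-1/4873286) = -260680689/4657 + 2369559/2436643 = -635174741050764/11347446451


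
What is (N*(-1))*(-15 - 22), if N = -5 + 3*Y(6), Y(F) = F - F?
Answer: -185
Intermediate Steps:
Y(F) = 0
N = -5 (N = -5 + 3*0 = -5 + 0 = -5)
(N*(-1))*(-15 - 22) = (-5*(-1))*(-15 - 22) = 5*(-37) = -185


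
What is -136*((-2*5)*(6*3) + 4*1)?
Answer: 23936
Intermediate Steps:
-136*((-2*5)*(6*3) + 4*1) = -136*(-10*18 + 4) = -136*(-180 + 4) = -136*(-176) = 23936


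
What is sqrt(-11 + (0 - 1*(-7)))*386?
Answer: 772*I ≈ 772.0*I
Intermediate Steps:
sqrt(-11 + (0 - 1*(-7)))*386 = sqrt(-11 + (0 + 7))*386 = sqrt(-11 + 7)*386 = sqrt(-4)*386 = (2*I)*386 = 772*I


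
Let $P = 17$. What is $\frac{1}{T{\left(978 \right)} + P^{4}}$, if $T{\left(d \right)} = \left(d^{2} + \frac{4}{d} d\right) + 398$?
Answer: $\frac{1}{1040407} \approx 9.6116 \cdot 10^{-7}$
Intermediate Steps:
$T{\left(d \right)} = 402 + d^{2}$ ($T{\left(d \right)} = \left(d^{2} + 4\right) + 398 = \left(4 + d^{2}\right) + 398 = 402 + d^{2}$)
$\frac{1}{T{\left(978 \right)} + P^{4}} = \frac{1}{\left(402 + 978^{2}\right) + 17^{4}} = \frac{1}{\left(402 + 956484\right) + 83521} = \frac{1}{956886 + 83521} = \frac{1}{1040407}$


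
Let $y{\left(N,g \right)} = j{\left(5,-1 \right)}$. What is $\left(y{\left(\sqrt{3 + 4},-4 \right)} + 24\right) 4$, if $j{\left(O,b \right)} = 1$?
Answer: $100$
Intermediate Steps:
$y{\left(N,g \right)} = 1$
$\left(y{\left(\sqrt{3 + 4},-4 \right)} + 24\right) 4 = \left(1 + 24\right) 4 = 25 \cdot 4 = 100$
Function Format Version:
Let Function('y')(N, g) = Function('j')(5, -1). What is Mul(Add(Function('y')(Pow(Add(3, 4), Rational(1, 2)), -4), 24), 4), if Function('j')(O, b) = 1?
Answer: 100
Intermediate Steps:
Function('y')(N, g) = 1
Mul(Add(Function('y')(Pow(Add(3, 4), Rational(1, 2)), -4), 24), 4) = Mul(Add(1, 24), 4) = Mul(25, 4) = 100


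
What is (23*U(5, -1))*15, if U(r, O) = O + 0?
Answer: -345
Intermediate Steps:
U(r, O) = O
(23*U(5, -1))*15 = (23*(-1))*15 = -23*15 = -345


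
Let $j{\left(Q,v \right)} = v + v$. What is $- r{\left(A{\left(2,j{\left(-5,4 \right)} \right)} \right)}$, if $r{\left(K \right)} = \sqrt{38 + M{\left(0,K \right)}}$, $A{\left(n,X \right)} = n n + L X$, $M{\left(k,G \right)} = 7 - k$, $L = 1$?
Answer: $- 3 \sqrt{5} \approx -6.7082$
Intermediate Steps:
$j{\left(Q,v \right)} = 2 v$
$A{\left(n,X \right)} = X + n^{2}$ ($A{\left(n,X \right)} = n n + 1 X = n^{2} + X = X + n^{2}$)
$r{\left(K \right)} = 3 \sqrt{5}$ ($r{\left(K \right)} = \sqrt{38 + \left(7 - 0\right)} = \sqrt{38 + \left(7 + 0\right)} = \sqrt{38 + 7} = \sqrt{45} = 3 \sqrt{5}$)
$- r{\left(A{\left(2,j{\left(-5,4 \right)} \right)} \right)} = - 3 \sqrt{5}$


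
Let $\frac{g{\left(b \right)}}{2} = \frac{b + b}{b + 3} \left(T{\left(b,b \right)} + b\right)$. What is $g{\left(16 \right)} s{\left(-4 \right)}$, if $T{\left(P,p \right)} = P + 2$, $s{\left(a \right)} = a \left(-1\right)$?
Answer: $\frac{8704}{19} \approx 458.11$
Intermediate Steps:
$s{\left(a \right)} = - a$
$T{\left(P,p \right)} = 2 + P$
$g{\left(b \right)} = \frac{4 b \left(2 + 2 b\right)}{3 + b}$ ($g{\left(b \right)} = 2 \frac{b + b}{b + 3} \left(\left(2 + b\right) + b\right) = 2 \frac{2 b}{3 + b} \left(2 + 2 b\right) = 2 \frac{2 b \left(2 + 2 b\right)}{3 + b} = \frac{4 b \left(2 + 2 b\right)}{3 + b}$)
$g{\left(16 \right)} s{\left(-4 \right)} = 8 \cdot 16 \frac{1}{3 + 16} \left(1 + 16\right) \left(\left(-1\right) \left(-4\right)\right) = 8 \cdot 16 \cdot \frac{1}{19} \cdot 17 \cdot 4 = \frac{2176}{19} \cdot 4 = \frac{8704}{19}$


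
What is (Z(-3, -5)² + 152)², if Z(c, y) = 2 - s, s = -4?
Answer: 35344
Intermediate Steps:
Z(c, y) = 6 (Z(c, y) = 2 - 1*(-4) = 2 + 4 = 6)
(Z(-3, -5)² + 152)² = (6² + 152)² = (36 + 152)² = 188² = 35344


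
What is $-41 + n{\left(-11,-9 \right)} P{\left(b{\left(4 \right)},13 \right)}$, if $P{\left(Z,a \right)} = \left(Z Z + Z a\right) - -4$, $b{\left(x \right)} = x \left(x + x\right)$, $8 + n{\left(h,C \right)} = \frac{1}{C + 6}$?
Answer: $- \frac{36223}{3} \approx -12074.0$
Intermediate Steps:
$n{\left(h,C \right)} = -8 + \frac{1}{6 + C}$ ($n{\left(h,C \right)} = -8 + \frac{1}{C + 6} = -8 + \frac{1}{6 + C}$)
$b{\left(x \right)} = 2 x^{2}$ ($b{\left(x \right)} = x 2 x = 2 x^{2}$)
$P{\left(Z,a \right)} = 4 + Z^{2} + Z a$ ($P{\left(Z,a \right)} = \left(Z^{2} + Z a\right) + 4 = 4 + Z^{2} + Z a$)
$-41 + n{\left(-11,-9 \right)} P{\left(b{\left(4 \right)},13 \right)} = -41 + \frac{-47 - -72}{6 - 9} \left(4 + \left(2 \cdot 4^{2}\right)^{2} + 2 \cdot 4^{2} \cdot 13\right) = -41 + \frac{-47 + 72}{-3} \left(4 + \left(2 \cdot 16\right)^{2} + 2 \cdot 16 \cdot 13\right) = -41 + \left(- \frac{1}{3}\right) 25 \left(4 + 32^{2} + 32 \cdot 13\right) = -41 - \frac{25 \left(4 + 1024 + 416\right)}{3} = -41 - \frac{36100}{3} = - \frac{36223}{3}$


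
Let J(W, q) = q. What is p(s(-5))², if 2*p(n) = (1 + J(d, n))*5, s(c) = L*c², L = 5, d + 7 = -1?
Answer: 99225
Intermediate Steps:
d = -8 (d = -7 - 1 = -8)
s(c) = 5*c²
p(n) = 5/2 + 5*n/2 (p(n) = ((1 + n)*5)/2 = (5 + 5*n)/2 = 5/2 + 5*n/2)
p(s(-5))² = (5/2 + 5*(5*(-5)²)/2)² = (5/2 + 5*(5*25)/2)² = (5/2 + (5/2)*125)² = (5/2 + 625/2)² = 315² = 99225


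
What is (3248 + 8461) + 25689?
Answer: 37398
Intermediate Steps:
(3248 + 8461) + 25689 = 11709 + 25689 = 37398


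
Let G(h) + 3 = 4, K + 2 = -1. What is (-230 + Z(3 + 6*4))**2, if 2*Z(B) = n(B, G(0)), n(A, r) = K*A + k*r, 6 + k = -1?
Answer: 75076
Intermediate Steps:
K = -3 (K = -2 - 1 = -3)
k = -7 (k = -6 - 1 = -7)
G(h) = 1 (G(h) = -3 + 4 = 1)
n(A, r) = -7*r - 3*A (n(A, r) = -3*A - 7*r = -7*r - 3*A)
Z(B) = -7/2 - 3*B/2 (Z(B) = (-7*1 - 3*B)/2 = (-7 - 3*B)/2 = -7/2 - 3*B/2)
(-230 + Z(3 + 6*4))**2 = (-230 + (-7/2 - 3*(3 + 6*4)/2))**2 = (-230 + (-7/2 - 3*(3 + 24)/2))**2 = (-230 + (-7/2 - 3/2*27))**2 = (-230 + (-7/2 - 81/2))**2 = (-230 - 44)**2 = (-274)**2 = 75076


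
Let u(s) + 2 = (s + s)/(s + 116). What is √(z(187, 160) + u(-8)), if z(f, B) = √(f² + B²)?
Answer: √(-174 + 81*√60569)/9 ≈ 15.619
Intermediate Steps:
u(s) = -2 + 2*s/(116 + s) (u(s) = -2 + (s + s)/(s + 116) = -2 + (2*s)/(116 + s) = -2 + 2*s/(116 + s))
z(f, B) = √(B² + f²)
√(z(187, 160) + u(-8)) = √(√(160² + 187²) - 232/(116 - 8)) = √(√(25600 + 34969) - 232/108) = √(√60569 - 232*1/108) = √(√60569 - 58/27) = √(-58/27 + √60569)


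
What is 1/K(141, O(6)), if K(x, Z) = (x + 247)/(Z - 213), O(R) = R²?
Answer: -177/388 ≈ -0.45619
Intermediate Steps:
K(x, Z) = (247 + x)/(-213 + Z)
1/K(141, O(6)) = 1/((247 + 141)/(-213 + 6²)) = 1/(388/(-213 + 36)) = 1/(388/(-177)) = 1/(-1/177*388) = 1/(-388/177) = -177/388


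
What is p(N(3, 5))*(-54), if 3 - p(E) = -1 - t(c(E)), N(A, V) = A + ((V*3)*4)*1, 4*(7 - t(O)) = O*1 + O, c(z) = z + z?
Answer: 2808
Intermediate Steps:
c(z) = 2*z
t(O) = 7 - O/2 (t(O) = 7 - (O*1 + O)/4 = 7 - (O + O)/4 = 7 - O/2)
N(A, V) = A + 12*V (N(A, V) = A + ((3*V)*4)*1 = A + (12*V)*1 = A + 12*V)
p(E) = 11 - E (p(E) = 3 - (-1 - (7 - E)) = 3 - (-1 + (-7 + E)) = 3 - (-8 + E) = 3 + (8 - E) = 11 - E)
p(N(3, 5))*(-54) = (11 - (3 + 12*5))*(-54) = (11 - (3 + 60))*(-54) = (11 - 1*63)*(-54) = (11 - 63)*(-54) = -52*(-54) = 2808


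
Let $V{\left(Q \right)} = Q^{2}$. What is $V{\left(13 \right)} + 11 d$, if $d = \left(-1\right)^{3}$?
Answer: $158$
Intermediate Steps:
$d = -1$
$V{\left(13 \right)} + 11 d = 13^{2} + 11 \left(-1\right) = 169 - 11 = 158$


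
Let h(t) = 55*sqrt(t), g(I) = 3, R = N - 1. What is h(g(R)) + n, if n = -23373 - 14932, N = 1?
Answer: -38305 + 55*sqrt(3) ≈ -38210.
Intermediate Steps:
R = 0 (R = 1 - 1 = 0)
n = -38305
h(g(R)) + n = 55*sqrt(3) - 38305 = -38305 + 55*sqrt(3)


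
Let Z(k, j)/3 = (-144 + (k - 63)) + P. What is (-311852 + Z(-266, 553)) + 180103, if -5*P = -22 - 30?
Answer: -665684/5 ≈ -1.3314e+5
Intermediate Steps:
P = 52/5 (P = -(-22 - 30)/5 = -1/5*(-52) = 52/5 ≈ 10.400)
Z(k, j) = -2949/5 + 3*k (Z(k, j) = 3*((-144 + (k - 63)) + 52/5) = 3*((-144 + (-63 + k)) + 52/5) = 3*((-207 + k) + 52/5) = 3*(-983/5 + k) = -2949/5 + 3*k)
(-311852 + Z(-266, 553)) + 180103 = (-311852 + (-2949/5 + 3*(-266))) + 180103 = (-311852 + (-2949/5 - 798)) + 180103 = (-311852 - 6939/5) + 180103 = -1566199/5 + 180103 = -665684/5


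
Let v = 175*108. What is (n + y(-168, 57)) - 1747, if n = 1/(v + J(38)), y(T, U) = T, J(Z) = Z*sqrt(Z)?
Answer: -170988012805/89288782 - 19*sqrt(38)/178577564 ≈ -1915.0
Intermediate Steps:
J(Z) = Z**(3/2)
v = 18900
n = 1/(18900 + 38*sqrt(38)) (n = 1/(18900 + 38**(3/2)) = 1/(18900 + 38*sqrt(38)) ≈ 5.2262e-5)
(n + y(-168, 57)) - 1747 = ((4725/89288782 - 19*sqrt(38)/178577564) - 168) - 1747 = (-15000510651/89288782 - 19*sqrt(38)/178577564) - 1747 = -170988012805/89288782 - 19*sqrt(38)/178577564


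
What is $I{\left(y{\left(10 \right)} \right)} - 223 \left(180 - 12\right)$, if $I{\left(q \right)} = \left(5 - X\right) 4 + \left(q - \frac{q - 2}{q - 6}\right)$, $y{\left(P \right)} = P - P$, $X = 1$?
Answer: $- \frac{112345}{3} \approx -37448.0$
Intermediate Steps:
$y{\left(P \right)} = 0$
$I{\left(q \right)} = 16 + q - \frac{-2 + q}{-6 + q}$ ($I{\left(q \right)} = \left(5 - 1\right) 4 + \left(q - \frac{q - 2}{q - 6}\right) = \left(5 - 1\right) 4 + \left(q - \frac{-2 + q}{-6 + q}\right) = 4 \cdot 4 + \left(q - \frac{-2 + q}{-6 + q}\right) = 16 + \left(q - \frac{-2 + q}{-6 + q}\right) = 16 + q - \frac{-2 + q}{-6 + q}$)
$I{\left(y{\left(10 \right)} \right)} - 223 \left(180 - 12\right) = \frac{-94 + 0^{2} + 9 \cdot 0}{-6 + 0} - 223 \left(180 - 12\right) = \frac{-94 + 0 + 0}{-6} - 37464 = \left(- \frac{1}{6}\right) \left(-94\right) - 37464 = \frac{47}{3} - 37464 = - \frac{112345}{3}$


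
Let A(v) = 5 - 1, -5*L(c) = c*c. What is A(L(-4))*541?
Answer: 2164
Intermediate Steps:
L(c) = -c**2/5 (L(c) = -c*c/5 = -c**2/5)
A(v) = 4
A(L(-4))*541 = 4*541 = 2164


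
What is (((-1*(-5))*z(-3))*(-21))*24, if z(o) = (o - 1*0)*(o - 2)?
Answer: -37800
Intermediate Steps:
z(o) = o*(-2 + o) (z(o) = (o + 0)*(-2 + o) = o*(-2 + o))
(((-1*(-5))*z(-3))*(-21))*24 = (((-1*(-5))*(-3*(-2 - 3)))*(-21))*24 = ((5*(-3*(-5)))*(-21))*24 = ((5*15)*(-21))*24 = (75*(-21))*24 = -1575*24 = -37800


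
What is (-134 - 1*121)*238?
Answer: -60690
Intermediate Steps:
(-134 - 1*121)*238 = (-134 - 121)*238 = -255*238 = -60690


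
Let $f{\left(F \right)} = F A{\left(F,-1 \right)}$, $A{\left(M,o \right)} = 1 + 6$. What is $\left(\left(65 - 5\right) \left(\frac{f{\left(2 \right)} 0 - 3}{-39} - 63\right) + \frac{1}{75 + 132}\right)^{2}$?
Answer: $\frac{103216395245209}{7241481} \approx 1.4253 \cdot 10^{7}$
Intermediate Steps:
$A{\left(M,o \right)} = 7$
$f{\left(F \right)} = 7 F$ ($f{\left(F \right)} = F 7 = 7 F$)
$\left(\left(65 - 5\right) \left(\frac{f{\left(2 \right)} 0 - 3}{-39} - 63\right) + \frac{1}{75 + 132}\right)^{2} = \left(\left(65 - 5\right) \left(\frac{7 \cdot 2 \cdot 0 - 3}{-39} - 63\right) + \frac{1}{75 + 132}\right)^{2} = \left(60 \left(\left(14 \cdot 0 - 3\right) \left(- \frac{1}{39}\right) - 63\right) + \frac{1}{207}\right)^{2} = \left(60 \left(\left(0 - 3\right) \left(- \frac{1}{39}\right) - 63\right) + \frac{1}{207}\right)^{2} = \left(60 \left(\left(-3\right) \left(- \frac{1}{39}\right) - 63\right) + \frac{1}{207}\right)^{2} = \left(60 \left(\frac{1}{13} - 63\right) + \frac{1}{207}\right)^{2} = \left(60 \left(- \frac{818}{13}\right) + \frac{1}{207}\right)^{2} = \left(- \frac{49080}{13} + \frac{1}{207}\right)^{2} = \left(- \frac{10159547}{2691}\right)^{2} = \frac{103216395245209}{7241481}$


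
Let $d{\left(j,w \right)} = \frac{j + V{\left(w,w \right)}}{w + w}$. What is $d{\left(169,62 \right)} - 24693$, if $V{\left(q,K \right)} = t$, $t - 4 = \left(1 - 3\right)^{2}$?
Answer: $- \frac{3061755}{124} \approx -24692.0$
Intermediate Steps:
$t = 8$ ($t = 4 + \left(1 - 3\right)^{2} = 4 + \left(-2\right)^{2} = 4 + 4 = 8$)
$V{\left(q,K \right)} = 8$
$d{\left(j,w \right)} = \frac{8 + j}{2 w}$ ($d{\left(j,w \right)} = \frac{j + 8}{w + w} = \frac{8 + j}{2 w}$)
$d{\left(169,62 \right)} - 24693 = \frac{8 + 169}{2 \cdot 62} - 24693 = \frac{1}{2} \cdot \frac{1}{62} \cdot 177 - 24693 = \frac{177}{124} - 24693 = - \frac{3061755}{124}$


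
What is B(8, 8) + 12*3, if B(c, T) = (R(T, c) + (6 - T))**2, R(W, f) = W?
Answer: 72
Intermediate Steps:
B(c, T) = 36 (B(c, T) = (T + (6 - T))**2 = 6**2 = 36)
B(8, 8) + 12*3 = 36 + 12*3 = 36 + 36 = 72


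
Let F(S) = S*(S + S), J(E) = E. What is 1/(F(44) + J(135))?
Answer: 1/4007 ≈ 0.00024956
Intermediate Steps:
F(S) = 2*S² (F(S) = S*(2*S) = 2*S²)
1/(F(44) + J(135)) = 1/(2*44² + 135) = 1/(2*1936 + 135) = 1/(3872 + 135) = 1/4007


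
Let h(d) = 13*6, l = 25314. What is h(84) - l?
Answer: -25236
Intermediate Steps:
h(d) = 78
h(84) - l = 78 - 1*25314 = 78 - 25314 = -25236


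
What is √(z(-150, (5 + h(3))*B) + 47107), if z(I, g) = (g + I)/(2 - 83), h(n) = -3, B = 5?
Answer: √3815807/9 ≈ 217.05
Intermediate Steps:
z(I, g) = -I/81 - g/81 (z(I, g) = (I + g)/(-81) = (I + g)*(-1/81) = -I/81 - g/81)
√(z(-150, (5 + h(3))*B) + 47107) = √((-1/81*(-150) - (5 - 3)*5/81) + 47107) = √((50/27 - 2*5/81) + 47107) = √((50/27 - 1/81*10) + 47107) = √((50/27 - 10/81) + 47107) = √(140/81 + 47107) = √(3815807/81) = √3815807/9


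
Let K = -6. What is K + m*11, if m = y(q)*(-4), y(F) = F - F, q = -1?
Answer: -6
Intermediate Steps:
y(F) = 0
m = 0 (m = 0*(-4) = 0)
K + m*11 = -6 + 0*11 = -6 + 0 = -6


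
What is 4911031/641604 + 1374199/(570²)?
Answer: 103220231129/8685714150 ≈ 11.884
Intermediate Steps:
4911031/641604 + 1374199/(570²) = 4911031*(1/641604) + 1374199/324900 = 4911031/641604 + 1374199*(1/324900) = 4911031/641604 + 1374199/324900 = 103220231129/8685714150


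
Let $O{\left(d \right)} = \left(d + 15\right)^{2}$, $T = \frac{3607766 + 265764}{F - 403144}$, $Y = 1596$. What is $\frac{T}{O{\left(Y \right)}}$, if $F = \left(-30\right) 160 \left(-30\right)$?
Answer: $- \frac{66785}{11595894228} \approx -5.7594 \cdot 10^{-6}$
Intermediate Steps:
$F = 144000$ ($F = \left(-4800\right) \left(-30\right) = 144000$)
$T = - \frac{66785}{4468}$ ($T = \frac{3607766 + 265764}{144000 - 403144} = \frac{3873530}{-259144} = 3873530 \left(- \frac{1}{259144}\right) = - \frac{66785}{4468} \approx -14.947$)
$O{\left(d \right)} = \left(15 + d\right)^{2}$
$\frac{T}{O{\left(Y \right)}} = - \frac{66785}{4468 \left(15 + 1596\right)^{2}} = - \frac{66785}{4468 \cdot 1611^{2}} = - \frac{66785}{4468 \cdot 2595321} = \left(- \frac{66785}{4468}\right) \frac{1}{2595321} = - \frac{66785}{11595894228}$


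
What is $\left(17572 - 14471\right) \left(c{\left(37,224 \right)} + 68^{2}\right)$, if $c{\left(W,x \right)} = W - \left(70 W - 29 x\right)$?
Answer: $26566267$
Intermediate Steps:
$c{\left(W,x \right)} = - 69 W + 29 x$ ($c{\left(W,x \right)} = W - \left(- 29 x + 70 W\right) = - 69 W + 29 x$)
$\left(17572 - 14471\right) \left(c{\left(37,224 \right)} + 68^{2}\right) = \left(17572 - 14471\right) \left(\left(\left(-69\right) 37 + 29 \cdot 224\right) + 68^{2}\right) = 3101 \left(\left(-2553 + 6496\right) + 4624\right) = 3101 \left(3943 + 4624\right) = 3101 \cdot 8567 = 26566267$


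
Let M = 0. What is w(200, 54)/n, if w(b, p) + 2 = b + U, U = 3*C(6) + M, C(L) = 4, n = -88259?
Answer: -210/88259 ≈ -0.0023794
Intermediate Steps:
U = 12 (U = 3*4 + 0 = 12 + 0 = 12)
w(b, p) = 10 + b (w(b, p) = -2 + (b + 12) = -2 + (12 + b) = 10 + b)
w(200, 54)/n = (10 + 200)/(-88259) = 210*(-1/88259) = -210/88259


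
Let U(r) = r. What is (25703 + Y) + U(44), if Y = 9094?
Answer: 34841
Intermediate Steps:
(25703 + Y) + U(44) = (25703 + 9094) + 44 = 34797 + 44 = 34841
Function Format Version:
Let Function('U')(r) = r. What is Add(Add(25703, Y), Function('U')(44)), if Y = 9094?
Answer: 34841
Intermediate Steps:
Add(Add(25703, Y), Function('U')(44)) = Add(Add(25703, 9094), 44) = Add(34797, 44) = 34841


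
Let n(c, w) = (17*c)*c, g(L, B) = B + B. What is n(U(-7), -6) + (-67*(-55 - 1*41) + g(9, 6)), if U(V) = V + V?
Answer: 9776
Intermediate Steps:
g(L, B) = 2*B
U(V) = 2*V
n(c, w) = 17*c²
n(U(-7), -6) + (-67*(-55 - 1*41) + g(9, 6)) = 17*(2*(-7))² + (-67*(-55 - 1*41) + 2*6) = 17*(-14)² + (-67*(-55 - 41) + 12) = 17*196 + (-67*(-96) + 12) = 3332 + (6432 + 12) = 3332 + 6444 = 9776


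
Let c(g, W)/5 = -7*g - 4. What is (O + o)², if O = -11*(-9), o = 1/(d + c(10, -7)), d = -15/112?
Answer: 16842266068489/1718517025 ≈ 9800.5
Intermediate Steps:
c(g, W) = -20 - 35*g (c(g, W) = 5*(-7*g - 4) = 5*(-4 - 7*g) = -20 - 35*g)
d = -15/112 (d = -15*1/112 = -15/112 ≈ -0.13393)
o = -112/41455 (o = 1/(-15/112 + (-20 - 35*10)) = 1/(-15/112 + (-20 - 350)) = 1/(-15/112 - 370) = 1/(-41455/112) = -112/41455 ≈ -0.0027017)
O = 99
(O + o)² = (99 - 112/41455)² = (4103933/41455)² = 16842266068489/1718517025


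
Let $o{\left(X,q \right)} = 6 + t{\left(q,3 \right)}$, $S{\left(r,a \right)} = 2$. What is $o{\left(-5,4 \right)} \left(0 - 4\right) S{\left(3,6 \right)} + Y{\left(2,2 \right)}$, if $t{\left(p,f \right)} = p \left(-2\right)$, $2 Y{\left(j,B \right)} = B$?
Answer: $17$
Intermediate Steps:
$Y{\left(j,B \right)} = \frac{B}{2}$
$t{\left(p,f \right)} = - 2 p$
$o{\left(X,q \right)} = 6 - 2 q$
$o{\left(-5,4 \right)} \left(0 - 4\right) S{\left(3,6 \right)} + Y{\left(2,2 \right)} = \left(6 - 8\right) \left(0 - 4\right) 2 + \frac{1}{2} \cdot 2 = \left(6 - 8\right) \left(\left(-4\right) 2\right) + 1 = \left(-2\right) \left(-8\right) + 1 = 16 + 1 = 17$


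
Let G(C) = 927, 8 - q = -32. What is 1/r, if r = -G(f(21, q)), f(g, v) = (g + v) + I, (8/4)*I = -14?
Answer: -1/927 ≈ -0.0010787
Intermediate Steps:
I = -7 (I = (1/2)*(-14) = -7)
q = 40 (q = 8 - 1*(-32) = 8 + 32 = 40)
f(g, v) = -7 + g + v (f(g, v) = (g + v) - 7 = -7 + g + v)
r = -927 (r = -1*927 = -927)
1/r = 1/(-927) = -1/927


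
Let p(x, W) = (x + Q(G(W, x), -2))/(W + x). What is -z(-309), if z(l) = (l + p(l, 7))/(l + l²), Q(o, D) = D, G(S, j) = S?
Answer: 93007/28741944 ≈ 0.0032359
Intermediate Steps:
p(x, W) = (-2 + x)/(W + x) (p(x, W) = (x - 2)/(W + x) = (-2 + x)/(W + x))
z(l) = (l + (-2 + l)/(7 + l))/(l + l²)
-z(-309) = -(-2 - 309 - 309*(7 - 309))/((-309)*(1 - 309)*(7 - 309)) = -(-1)*(-2 - 309 - 309*(-302))/(309*(-308)*(-302)) = -(-1)*(-1)*(-1)*(-2 - 309 + 93318)/(309*308*302) = -(-1)*(-1)*(-1)*93007/(309*308*302) = -1*(-93007/28741944) = 93007/28741944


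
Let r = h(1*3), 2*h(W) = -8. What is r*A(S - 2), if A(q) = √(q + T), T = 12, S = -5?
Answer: -4*√5 ≈ -8.9443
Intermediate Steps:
A(q) = √(12 + q) (A(q) = √(q + 12) = √(12 + q))
h(W) = -4 (h(W) = (½)*(-8) = -4)
r = -4
r*A(S - 2) = -4*√(12 + (-5 - 2)) = -4*√(12 - 7) = -4*√5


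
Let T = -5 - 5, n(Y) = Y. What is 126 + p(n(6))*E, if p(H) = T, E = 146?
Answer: -1334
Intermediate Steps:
T = -10
p(H) = -10
126 + p(n(6))*E = 126 - 10*146 = 126 - 1460 = -1334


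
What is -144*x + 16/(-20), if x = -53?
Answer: 38156/5 ≈ 7631.2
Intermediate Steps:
-144*x + 16/(-20) = -144*(-53) + 16/(-20) = 7632 + 16*(-1/20) = 7632 - ⅘ = 38156/5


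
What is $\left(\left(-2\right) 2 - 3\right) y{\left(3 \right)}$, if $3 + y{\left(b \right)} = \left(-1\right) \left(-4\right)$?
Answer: $-7$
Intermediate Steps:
$y{\left(b \right)} = 1$ ($y{\left(b \right)} = -3 - -4 = -3 + 4 = 1$)
$\left(\left(-2\right) 2 - 3\right) y{\left(3 \right)} = \left(\left(-2\right) 2 - 3\right) 1 = \left(-4 - 3\right) 1 = \left(-7\right) 1 = -7$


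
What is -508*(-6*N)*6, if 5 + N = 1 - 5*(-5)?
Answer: 384048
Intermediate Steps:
N = 21 (N = -5 + (1 - 5*(-5)) = -5 + (1 + 25) = -5 + 26 = 21)
-508*(-6*N)*6 = -508*(-6*21)*6 = -(-64008)*6 = -508*(-756) = 384048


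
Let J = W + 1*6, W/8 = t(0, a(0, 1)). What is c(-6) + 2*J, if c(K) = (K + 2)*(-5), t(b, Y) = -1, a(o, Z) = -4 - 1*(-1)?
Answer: 16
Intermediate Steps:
a(o, Z) = -3 (a(o, Z) = -4 + 1 = -3)
W = -8 (W = 8*(-1) = -8)
c(K) = -10 - 5*K (c(K) = (2 + K)*(-5) = -10 - 5*K)
J = -2 (J = -8 + 1*6 = -8 + 6 = -2)
c(-6) + 2*J = (-10 - 5*(-6)) + 2*(-2) = (-10 + 30) - 4 = 20 - 4 = 16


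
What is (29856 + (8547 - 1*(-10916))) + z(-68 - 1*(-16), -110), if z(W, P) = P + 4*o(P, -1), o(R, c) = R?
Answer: 48769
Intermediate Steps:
z(W, P) = 5*P (z(W, P) = P + 4*P = 5*P)
(29856 + (8547 - 1*(-10916))) + z(-68 - 1*(-16), -110) = (29856 + (8547 - 1*(-10916))) + 5*(-110) = (29856 + (8547 + 10916)) - 550 = (29856 + 19463) - 550 = 49319 - 550 = 48769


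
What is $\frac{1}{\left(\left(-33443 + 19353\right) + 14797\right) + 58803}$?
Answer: $\frac{1}{59510} \approx 1.6804 \cdot 10^{-5}$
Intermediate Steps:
$\frac{1}{\left(\left(-33443 + 19353\right) + 14797\right) + 58803} = \frac{1}{\left(-14090 + 14797\right) + 58803} = \frac{1}{707 + 58803} = \frac{1}{59510}$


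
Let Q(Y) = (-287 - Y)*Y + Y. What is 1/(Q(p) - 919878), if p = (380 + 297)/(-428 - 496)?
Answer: -853776/785191310929 ≈ -1.0873e-6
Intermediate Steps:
p = -677/924 (p = 677/(-924) = 677*(-1/924) = -677/924 ≈ -0.73268)
Q(Y) = Y + Y*(-287 - Y) (Q(Y) = Y*(-287 - Y) + Y = Y + Y*(-287 - Y))
1/(Q(p) - 919878) = 1/(-1*(-677/924)*(286 - 677/924) - 919878) = 1/(-1*(-677/924)*263587/924 - 919878) = 1/(178448399/853776 - 919878) = 1/(-785191310929/853776) = -853776/785191310929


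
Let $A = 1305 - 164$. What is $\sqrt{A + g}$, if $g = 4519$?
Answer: $2 \sqrt{1415} \approx 75.233$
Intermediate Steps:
$A = 1141$
$\sqrt{A + g} = \sqrt{1141 + 4519} = \sqrt{5660} = 2 \sqrt{1415}$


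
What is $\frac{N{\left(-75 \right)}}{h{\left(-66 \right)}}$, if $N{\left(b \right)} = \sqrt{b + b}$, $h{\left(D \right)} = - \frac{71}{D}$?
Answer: $\frac{330 i \sqrt{6}}{71} \approx 11.385 i$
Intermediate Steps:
$N{\left(b \right)} = \sqrt{2} \sqrt{b}$ ($N{\left(b \right)} = \sqrt{2 b} = \sqrt{2} \sqrt{b}$)
$\frac{N{\left(-75 \right)}}{h{\left(-66 \right)}} = \frac{\sqrt{2} \sqrt{-75}}{\left(-71\right) \frac{1}{-66}} = \frac{\sqrt{2} \cdot 5 i \sqrt{3}}{\left(-71\right) \left(- \frac{1}{66}\right)} = \frac{5 i \sqrt{6}}{\frac{71}{66}} = 5 i \sqrt{6} \cdot \frac{66}{71} = \frac{330 i \sqrt{6}}{71}$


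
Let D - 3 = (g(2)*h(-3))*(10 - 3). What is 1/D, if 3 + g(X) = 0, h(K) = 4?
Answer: -1/81 ≈ -0.012346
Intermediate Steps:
g(X) = -3 (g(X) = -3 + 0 = -3)
D = -81 (D = 3 + (-3*4)*(10 - 3) = 3 - 12*7 = 3 - 84 = -81)
1/D = 1/(-81) = -1/81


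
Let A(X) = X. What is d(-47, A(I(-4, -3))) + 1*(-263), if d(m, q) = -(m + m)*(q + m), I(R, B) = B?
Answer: -4963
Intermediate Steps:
d(m, q) = -2*m*(m + q)
d(-47, A(I(-4, -3))) + 1*(-263) = -2*(-47)*(-47 - 3) + 1*(-263) = -2*(-47)*(-50) - 263 = -4700 - 263 = -4963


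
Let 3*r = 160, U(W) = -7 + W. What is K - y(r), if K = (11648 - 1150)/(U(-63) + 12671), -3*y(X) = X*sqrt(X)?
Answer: 10498/12601 + 640*sqrt(30)/27 ≈ 130.66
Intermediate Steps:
r = 160/3 (r = (1/3)*160 = 160/3 ≈ 53.333)
y(X) = -X**(3/2)/3 (y(X) = -X*sqrt(X)/3 = -X**(3/2)/3)
K = 10498/12601 (K = (11648 - 1150)/((-7 - 63) + 12671) = 10498/(-70 + 12671) = 10498/12601 ≈ 0.83311)
K - y(r) = 10498/12601 - (-1)*(160/3)**(3/2)/3 = 10498/12601 - (-1)*640*sqrt(30)/9/3 = 10498/12601 - (-640)*sqrt(30)/27 = 10498/12601 + 640*sqrt(30)/27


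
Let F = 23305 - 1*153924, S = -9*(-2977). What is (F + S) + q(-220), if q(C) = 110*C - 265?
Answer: -128291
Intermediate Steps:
q(C) = -265 + 110*C
S = 26793
F = -130619 (F = 23305 - 153924 = -130619)
(F + S) + q(-220) = (-130619 + 26793) + (-265 + 110*(-220)) = -103826 + (-265 - 24200) = -103826 - 24465 = -128291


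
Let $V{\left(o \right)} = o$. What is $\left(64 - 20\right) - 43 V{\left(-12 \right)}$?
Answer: $560$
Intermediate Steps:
$\left(64 - 20\right) - 43 V{\left(-12 \right)} = \left(64 - 20\right) - -516 = \left(64 - 20\right) + 516 = 44 + 516 = 560$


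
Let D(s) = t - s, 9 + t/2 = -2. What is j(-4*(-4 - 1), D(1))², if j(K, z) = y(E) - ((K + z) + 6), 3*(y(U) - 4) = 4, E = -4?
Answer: 49/9 ≈ 5.4444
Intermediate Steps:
t = -22 (t = -18 + 2*(-2) = -18 - 4 = -22)
y(U) = 16/3 (y(U) = 4 + (⅓)*4 = 4 + 4/3 = 16/3)
D(s) = -22 - s
j(K, z) = -⅔ - K - z (j(K, z) = 16/3 - ((K + z) + 6) = 16/3 - (6 + K + z) = 16/3 + (-6 - K - z) = -⅔ - K - z)
j(-4*(-4 - 1), D(1))² = (-⅔ - (-4)*(-4 - 1) - (-22 - 1*1))² = (-⅔ - (-4)*(-5) - (-22 - 1))² = (-⅔ - 1*20 - 1*(-23))² = (-⅔ - 20 + 23)² = (7/3)² = 49/9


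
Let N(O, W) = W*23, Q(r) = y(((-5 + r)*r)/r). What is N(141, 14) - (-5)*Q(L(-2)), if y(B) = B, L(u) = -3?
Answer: 282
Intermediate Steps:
Q(r) = -5 + r (Q(r) = ((-5 + r)*r)/r = (r*(-5 + r))/r = -5 + r)
N(O, W) = 23*W
N(141, 14) - (-5)*Q(L(-2)) = 23*14 - (-5)*(-5 - 3) = 322 - (-5)*(-8) = 322 - 1*40 = 322 - 40 = 282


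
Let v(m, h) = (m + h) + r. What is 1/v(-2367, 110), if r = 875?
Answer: -1/1382 ≈ -0.00072359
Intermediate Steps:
v(m, h) = 875 + h + m (v(m, h) = (m + h) + 875 = (h + m) + 875 = 875 + h + m)
1/v(-2367, 110) = 1/(875 + 110 - 2367) = 1/(-1382) = -1/1382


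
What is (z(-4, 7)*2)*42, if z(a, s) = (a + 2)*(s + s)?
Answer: -2352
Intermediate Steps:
z(a, s) = 2*s*(2 + a) (z(a, s) = (2 + a)*(2*s) = 2*s*(2 + a))
(z(-4, 7)*2)*42 = ((2*7*(2 - 4))*2)*42 = ((2*7*(-2))*2)*42 = -28*2*42 = -56*42 = -2352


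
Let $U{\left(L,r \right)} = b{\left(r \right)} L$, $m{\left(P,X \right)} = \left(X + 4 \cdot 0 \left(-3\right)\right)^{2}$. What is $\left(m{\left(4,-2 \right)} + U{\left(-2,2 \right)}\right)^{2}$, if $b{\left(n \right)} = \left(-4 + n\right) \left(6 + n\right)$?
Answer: $1296$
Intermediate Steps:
$m{\left(P,X \right)} = X^{2}$ ($m{\left(P,X \right)} = \left(X + 0 \left(-3\right)\right)^{2} = \left(X + 0\right)^{2} = X^{2}$)
$U{\left(L,r \right)} = L \left(-24 + r^{2} + 2 r\right)$ ($U{\left(L,r \right)} = \left(-24 + r^{2} + 2 r\right) L = L \left(-24 + r^{2} + 2 r\right)$)
$\left(m{\left(4,-2 \right)} + U{\left(-2,2 \right)}\right)^{2} = \left(\left(-2\right)^{2} - 2 \left(-24 + 2^{2} + 2 \cdot 2\right)\right)^{2} = \left(4 - 2 \left(-24 + 4 + 4\right)\right)^{2} = \left(4 - -32\right)^{2} = \left(4 + 32\right)^{2} = 36^{2} = 1296$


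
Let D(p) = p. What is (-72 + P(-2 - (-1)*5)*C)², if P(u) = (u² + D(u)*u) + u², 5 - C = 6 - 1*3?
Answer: 324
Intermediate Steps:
C = 2 (C = 5 - (6 - 1*3) = 5 - (6 - 3) = 5 - 1*3 = 5 - 3 = 2)
P(u) = 3*u² (P(u) = (u² + u*u) + u² = (u² + u²) + u² = 2*u² + u² = 3*u²)
(-72 + P(-2 - (-1)*5)*C)² = (-72 + (3*(-2 - (-1)*5)²)*2)² = (-72 + (3*(-2 - 1*(-5))²)*2)² = (-72 + (3*(-2 + 5)²)*2)² = (-72 + (3*3²)*2)² = (-72 + (3*9)*2)² = (-72 + 27*2)² = (-72 + 54)² = (-18)² = 324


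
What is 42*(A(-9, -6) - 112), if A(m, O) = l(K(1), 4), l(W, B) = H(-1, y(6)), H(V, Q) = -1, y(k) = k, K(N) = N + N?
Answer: -4746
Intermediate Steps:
K(N) = 2*N
l(W, B) = -1
A(m, O) = -1
42*(A(-9, -6) - 112) = 42*(-1 - 112) = 42*(-113) = -4746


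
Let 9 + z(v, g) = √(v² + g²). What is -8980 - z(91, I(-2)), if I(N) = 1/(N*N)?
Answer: -8971 - √132497/4 ≈ -9062.0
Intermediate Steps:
I(N) = N⁻² (I(N) = 1/(N²) = N⁻²)
z(v, g) = -9 + √(g² + v²) (z(v, g) = -9 + √(v² + g²) = -9 + √(g² + v²))
-8980 - z(91, I(-2)) = -8980 - (-9 + √(((-2)⁻²)² + 91²)) = -8980 - (-9 + √((¼)² + 8281)) = -8980 - (-9 + √(1/16 + 8281)) = -8980 - (-9 + √(132497/16)) = -8980 - (-9 + √132497/4) = -8980 + (9 - √132497/4) = -8971 - √132497/4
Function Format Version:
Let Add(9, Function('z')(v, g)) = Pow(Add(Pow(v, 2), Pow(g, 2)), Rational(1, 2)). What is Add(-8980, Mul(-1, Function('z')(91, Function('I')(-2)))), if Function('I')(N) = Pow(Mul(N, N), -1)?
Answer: Add(-8971, Mul(Rational(-1, 4), Pow(132497, Rational(1, 2)))) ≈ -9062.0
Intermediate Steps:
Function('I')(N) = Pow(N, -2) (Function('I')(N) = Pow(Pow(N, 2), -1) = Pow(N, -2))
Function('z')(v, g) = Add(-9, Pow(Add(Pow(g, 2), Pow(v, 2)), Rational(1, 2))) (Function('z')(v, g) = Add(-9, Pow(Add(Pow(v, 2), Pow(g, 2)), Rational(1, 2))) = Add(-9, Pow(Add(Pow(g, 2), Pow(v, 2)), Rational(1, 2))))
Add(-8980, Mul(-1, Function('z')(91, Function('I')(-2)))) = Add(-8980, Mul(-1, Add(-9, Pow(Add(Pow(Pow(-2, -2), 2), Pow(91, 2)), Rational(1, 2))))) = Add(-8980, Mul(-1, Add(-9, Pow(Add(Pow(Rational(1, 4), 2), 8281), Rational(1, 2))))) = Add(-8980, Mul(-1, Add(-9, Pow(Add(Rational(1, 16), 8281), Rational(1, 2))))) = Add(-8980, Mul(-1, Add(-9, Pow(Rational(132497, 16), Rational(1, 2))))) = Add(-8980, Mul(-1, Add(-9, Mul(Rational(1, 4), Pow(132497, Rational(1, 2)))))) = Add(-8980, Add(9, Mul(Rational(-1, 4), Pow(132497, Rational(1, 2))))) = Add(-8971, Mul(Rational(-1, 4), Pow(132497, Rational(1, 2))))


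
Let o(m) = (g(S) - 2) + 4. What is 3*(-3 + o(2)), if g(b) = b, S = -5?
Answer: -18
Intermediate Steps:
o(m) = -3 (o(m) = (-5 - 2) + 4 = -7 + 4 = -3)
3*(-3 + o(2)) = 3*(-3 - 3) = 3*(-6) = -18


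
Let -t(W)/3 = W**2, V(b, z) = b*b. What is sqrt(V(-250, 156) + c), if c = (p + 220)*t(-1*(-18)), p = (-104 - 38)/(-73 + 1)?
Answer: I*sqrt(153257) ≈ 391.48*I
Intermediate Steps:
V(b, z) = b**2
p = 71/36 (p = -142/(-72) = -142*(-1/72) = 71/36 ≈ 1.9722)
t(W) = -3*W**2
c = -215757 (c = (71/36 + 220)*(-3*(-1*(-18))**2) = 7991*(-3*18**2)/36 = 7991*(-3*324)/36 = (7991/36)*(-972) = -215757)
sqrt(V(-250, 156) + c) = sqrt((-250)**2 - 215757) = sqrt(62500 - 215757) = sqrt(-153257) = I*sqrt(153257)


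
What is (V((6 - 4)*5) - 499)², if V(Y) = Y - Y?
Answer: 249001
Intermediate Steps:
V(Y) = 0
(V((6 - 4)*5) - 499)² = (0 - 499)² = (-499)² = 249001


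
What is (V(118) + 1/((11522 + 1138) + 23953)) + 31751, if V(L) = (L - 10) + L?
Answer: 1170773902/36613 ≈ 31977.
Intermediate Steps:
V(L) = -10 + 2*L (V(L) = (-10 + L) + L = -10 + 2*L)
(V(118) + 1/((11522 + 1138) + 23953)) + 31751 = ((-10 + 2*118) + 1/((11522 + 1138) + 23953)) + 31751 = ((-10 + 236) + 1/(12660 + 23953)) + 31751 = (226 + 1/36613) + 31751 = 8274539/36613 + 31751 = 1170773902/36613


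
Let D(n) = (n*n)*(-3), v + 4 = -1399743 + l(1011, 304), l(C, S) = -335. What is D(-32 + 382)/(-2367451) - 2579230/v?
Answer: 3310365388865/1657312765491 ≈ 1.9974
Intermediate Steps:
v = -1400082 (v = -4 + (-1399743 - 335) = -4 - 1400078 = -1400082)
D(n) = -3*n**2 (D(n) = n**2*(-3) = -3*n**2)
D(-32 + 382)/(-2367451) - 2579230/v = -3*(-32 + 382)**2/(-2367451) - 2579230/(-1400082) = -3*350**2*(-1/2367451) - 2579230*(-1/1400082) = -3*122500*(-1/2367451) + 1289615/700041 = -367500*(-1/2367451) + 1289615/700041 = 367500/2367451 + 1289615/700041 = 3310365388865/1657312765491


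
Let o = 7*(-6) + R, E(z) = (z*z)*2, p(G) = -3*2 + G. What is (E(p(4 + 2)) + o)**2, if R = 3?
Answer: 1521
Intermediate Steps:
p(G) = -6 + G
E(z) = 2*z**2 (E(z) = z**2*2 = 2*z**2)
o = -39 (o = 7*(-6) + 3 = -42 + 3 = -39)
(E(p(4 + 2)) + o)**2 = (2*(-6 + (4 + 2))**2 - 39)**2 = (2*(-6 + 6)**2 - 39)**2 = (2*0**2 - 39)**2 = (2*0 - 39)**2 = (0 - 39)**2 = (-39)**2 = 1521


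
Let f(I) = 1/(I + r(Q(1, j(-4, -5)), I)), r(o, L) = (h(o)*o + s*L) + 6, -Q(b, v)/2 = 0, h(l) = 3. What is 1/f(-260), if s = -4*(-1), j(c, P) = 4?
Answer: -1294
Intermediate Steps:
s = 4
Q(b, v) = 0 (Q(b, v) = -2*0 = 0)
r(o, L) = 6 + 3*o + 4*L (r(o, L) = (3*o + 4*L) + 6 = 6 + 3*o + 4*L)
f(I) = 1/(6 + 5*I) (f(I) = 1/(I + (6 + 3*0 + 4*I)) = 1/(I + (6 + 0 + 4*I)) = 1/(I + (6 + 4*I)) = 1/(6 + 5*I))
1/f(-260) = 1/(1/(6 + 5*(-260))) = 1/(1/(6 - 1300)) = 1/(1/(-1294)) = 1/(-1/1294) = -1294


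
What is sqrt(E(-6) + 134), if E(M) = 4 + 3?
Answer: sqrt(141) ≈ 11.874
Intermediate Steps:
E(M) = 7
sqrt(E(-6) + 134) = sqrt(7 + 134) = sqrt(141)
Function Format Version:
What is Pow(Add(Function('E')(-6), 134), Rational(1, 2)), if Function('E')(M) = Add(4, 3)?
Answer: Pow(141, Rational(1, 2)) ≈ 11.874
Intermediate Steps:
Function('E')(M) = 7
Pow(Add(Function('E')(-6), 134), Rational(1, 2)) = Pow(Add(7, 134), Rational(1, 2)) = Pow(141, Rational(1, 2))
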